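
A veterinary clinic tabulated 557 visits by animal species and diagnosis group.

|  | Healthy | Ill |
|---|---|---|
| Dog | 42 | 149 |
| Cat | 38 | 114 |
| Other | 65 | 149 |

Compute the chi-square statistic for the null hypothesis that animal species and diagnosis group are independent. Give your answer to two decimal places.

Row totals: 191, 152, 214. Column totals: 145, 412. Grand total N = 557.
Expected counts (row total × column total / N):
  Dog, Healthy: 191×145/557 = 49.722
  Dog, Ill: 191×412/557 = 141.278
  Cat, Healthy: 152×145/557 = 39.569
  Cat, Ill: 152×412/557 = 112.431
  Other, Healthy: 214×145/557 = 55.709
  Other, Ill: 214×412/557 = 158.291
Contributions (O − E)²/E:
  (42 − 49.722)²/49.722 = 1.1993
  (149 − 141.278)²/141.278 = 0.4221
  (38 − 39.569)²/39.569 = 0.0622
  (114 − 112.431)²/112.431 = 0.0219
  (65 − 55.709)²/55.709 = 1.5495
  (149 − 158.291)²/158.291 = 0.5453
χ² = 1.1993 + 0.4221 + 0.0622 + 0.0219 + 1.5495 + 0.5453 = 3.80

3.80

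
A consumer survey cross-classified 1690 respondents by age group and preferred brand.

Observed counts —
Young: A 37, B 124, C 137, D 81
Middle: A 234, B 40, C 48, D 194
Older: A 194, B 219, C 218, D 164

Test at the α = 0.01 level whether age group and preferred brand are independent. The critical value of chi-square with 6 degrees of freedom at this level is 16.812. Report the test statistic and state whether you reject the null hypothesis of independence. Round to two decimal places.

Row totals: 379, 516, 795. Column totals: 465, 383, 403, 439. Grand total N = 1690.
Expected counts (row total × column total / N):
  Young, A: 379×465/1690 = 104.281
  Young, B: 379×383/1690 = 85.892
  Young, C: 379×403/1690 = 90.377
  Young, D: 379×439/1690 = 98.450
  Middle, A: 516×465/1690 = 141.976
  Middle, B: 516×383/1690 = 116.940
  Middle, C: 516×403/1690 = 123.046
  Middle, D: 516×439/1690 = 134.038
  Older, A: 795×465/1690 = 218.743
  Older, B: 795×383/1690 = 180.169
  Older, C: 795×403/1690 = 189.577
  Older, D: 795×439/1690 = 206.512
Contributions (O − E)²/E:
  (37 − 104.281)²/104.281 = 43.4090
  (124 − 85.892)²/85.892 = 16.9075
  (137 − 90.377)²/90.377 = 24.0515
  (81 − 98.450)²/98.450 = 3.0930
  (234 − 141.976)²/141.976 = 59.6468
  (40 − 116.940)²/116.940 = 50.6222
  (48 − 123.046)²/123.046 = 45.7707
  (194 − 134.038)²/134.038 = 26.8240
  (194 − 218.743)²/218.743 = 2.7988
  (219 − 180.169)²/180.169 = 8.3691
  (218 − 189.577)²/189.577 = 4.2614
  (164 − 206.512)²/206.512 = 8.7514
χ² = 43.4090 + 16.9075 + 24.0515 + 3.0930 + 59.6468 + 50.6222 + 45.7707 + 26.8240 + 2.7988 + 8.3691 + 4.2614 + 8.7514 = 294.51
df = (3−1)(4−1) = 6. Since 294.51 > 16.812, reject the null hypothesis of independence at α = 0.01.

294.51; reject H₀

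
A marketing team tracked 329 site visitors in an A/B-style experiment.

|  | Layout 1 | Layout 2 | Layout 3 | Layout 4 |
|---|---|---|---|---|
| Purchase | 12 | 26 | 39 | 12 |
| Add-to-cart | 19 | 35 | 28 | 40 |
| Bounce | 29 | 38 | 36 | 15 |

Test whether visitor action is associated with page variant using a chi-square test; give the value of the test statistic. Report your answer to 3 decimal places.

26.359

Row totals: 89, 122, 118. Column totals: 60, 99, 103, 67. Grand total N = 329.
Expected counts (row total × column total / N):
  Purchase, Layout 1: 89×60/329 = 16.2310
  Purchase, Layout 2: 89×99/329 = 26.7812
  Purchase, Layout 3: 89×103/329 = 27.8632
  Purchase, Layout 4: 89×67/329 = 18.1246
  Add-to-cart, Layout 1: 122×60/329 = 22.2492
  Add-to-cart, Layout 2: 122×99/329 = 36.7112
  Add-to-cart, Layout 3: 122×103/329 = 38.1945
  Add-to-cart, Layout 4: 122×67/329 = 24.8450
  Bounce, Layout 1: 118×60/329 = 21.5198
  Bounce, Layout 2: 118×99/329 = 35.5076
  Bounce, Layout 3: 118×103/329 = 36.9422
  Bounce, Layout 4: 118×67/329 = 24.0304
Contributions (O − E)²/E:
  (12 − 16.2310)²/16.2310 = 1.1029
  (26 − 26.7812)²/26.7812 = 0.0228
  (39 − 27.8632)²/27.8632 = 4.4513
  (12 − 18.1246)²/18.1246 = 2.0696
  (19 − 22.2492)²/22.2492 = 0.4745
  (35 − 36.7112)²/36.7112 = 0.0798
  (28 − 38.1945)²/38.1945 = 2.7210
  (40 − 24.8450)²/24.8450 = 9.2443
  (29 − 21.5198)²/21.5198 = 2.6001
  (38 − 35.5076)²/35.5076 = 0.1750
  (36 − 36.9422)²/36.9422 = 0.0240
  (15 − 24.0304)²/24.0304 = 3.3935
χ² = 1.1029 + 0.0228 + 4.4513 + 2.0696 + 0.4745 + 0.0798 + 2.7210 + 9.2443 + 2.6001 + 0.1750 + 0.0240 + 3.3935 = 26.359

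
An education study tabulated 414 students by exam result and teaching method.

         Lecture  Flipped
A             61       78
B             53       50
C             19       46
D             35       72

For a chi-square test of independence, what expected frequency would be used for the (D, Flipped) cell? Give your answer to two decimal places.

63.58

Row total (D) = 107; column total (Flipped) = 246; grand total N = 414.
Expected count = (row total × column total) / N = 107 × 246 / 414 = 63.58.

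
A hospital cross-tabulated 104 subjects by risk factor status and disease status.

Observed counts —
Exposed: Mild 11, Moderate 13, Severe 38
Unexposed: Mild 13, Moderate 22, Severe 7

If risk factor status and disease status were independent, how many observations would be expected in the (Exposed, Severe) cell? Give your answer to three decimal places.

26.827

Row total (Exposed) = 62; column total (Severe) = 45; grand total N = 104.
Expected count = (row total × column total) / N = 62 × 45 / 104 = 26.827.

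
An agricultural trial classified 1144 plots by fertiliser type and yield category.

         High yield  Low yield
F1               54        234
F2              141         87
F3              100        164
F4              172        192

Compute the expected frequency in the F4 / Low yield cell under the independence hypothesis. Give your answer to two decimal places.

215.41

Row total (F4) = 364; column total (Low yield) = 677; grand total N = 1144.
Expected count = (row total × column total) / N = 364 × 677 / 1144 = 215.41.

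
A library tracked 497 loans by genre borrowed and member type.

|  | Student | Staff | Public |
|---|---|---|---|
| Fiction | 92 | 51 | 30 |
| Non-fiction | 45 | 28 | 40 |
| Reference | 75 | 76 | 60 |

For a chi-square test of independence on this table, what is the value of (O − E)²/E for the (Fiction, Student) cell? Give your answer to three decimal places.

Row total (Fiction) = 173; column total (Student) = 212; N = 497.
Expected count E = 173 × 212 / 497 = 73.7948.
Contribution = (O − E)²/E = (92 − 73.7948)² / 73.7948 = 4.491.

4.491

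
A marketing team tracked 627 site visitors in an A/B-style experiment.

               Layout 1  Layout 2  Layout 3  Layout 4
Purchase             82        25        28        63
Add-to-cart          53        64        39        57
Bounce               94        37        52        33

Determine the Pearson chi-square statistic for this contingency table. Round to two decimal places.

46.80

Row totals: 198, 213, 216. Column totals: 229, 126, 119, 153. Grand total N = 627.
Expected counts (row total × column total / N):
  Purchase, Layout 1: 198×229/627 = 72.316
  Purchase, Layout 2: 198×126/627 = 39.789
  Purchase, Layout 3: 198×119/627 = 37.579
  Purchase, Layout 4: 198×153/627 = 48.316
  Add-to-cart, Layout 1: 213×229/627 = 77.794
  Add-to-cart, Layout 2: 213×126/627 = 42.804
  Add-to-cart, Layout 3: 213×119/627 = 40.426
  Add-to-cart, Layout 4: 213×153/627 = 51.976
  Bounce, Layout 1: 216×229/627 = 78.890
  Bounce, Layout 2: 216×126/627 = 43.407
  Bounce, Layout 3: 216×119/627 = 40.995
  Bounce, Layout 4: 216×153/627 = 52.708
Contributions (O − E)²/E:
  (82 − 72.316)²/72.316 = 1.2968
  (25 − 39.789)²/39.789 = 5.4969
  (28 − 37.579)²/37.579 = 2.4417
  (63 − 48.316)²/48.316 = 4.4627
  (53 − 77.794)²/77.794 = 7.9022
  (64 − 42.804)²/42.804 = 10.4960
  (39 − 40.426)²/40.426 = 0.0503
  (57 − 51.976)²/51.976 = 0.4856
  (94 − 78.890)²/78.890 = 2.8941
  (37 − 43.407)²/43.407 = 0.9457
  (52 − 40.995)²/40.995 = 2.9543
  (33 − 52.708)²/52.708 = 7.3690
χ² = 1.2968 + 5.4969 + 2.4417 + 4.4627 + 7.9022 + 10.4960 + 0.0503 + 0.4856 + 2.8941 + 0.9457 + 2.9543 + 7.3690 = 46.80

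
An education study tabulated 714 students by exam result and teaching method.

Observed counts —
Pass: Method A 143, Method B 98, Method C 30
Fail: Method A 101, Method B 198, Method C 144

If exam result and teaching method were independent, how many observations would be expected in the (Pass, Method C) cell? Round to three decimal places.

Row total (Pass) = 271; column total (Method C) = 174; grand total N = 714.
Expected count = (row total × column total) / N = 271 × 174 / 714 = 66.042.

66.042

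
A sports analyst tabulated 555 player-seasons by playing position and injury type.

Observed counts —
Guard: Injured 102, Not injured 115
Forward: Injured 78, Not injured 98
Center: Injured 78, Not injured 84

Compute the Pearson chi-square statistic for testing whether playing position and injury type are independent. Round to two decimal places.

Row totals: 217, 176, 162. Column totals: 258, 297. Grand total N = 555.
Expected counts (row total × column total / N):
  Guard, Injured: 217×258/555 = 100.876
  Guard, Not injured: 217×297/555 = 116.124
  Forward, Injured: 176×258/555 = 81.816
  Forward, Not injured: 176×297/555 = 94.184
  Center, Injured: 162×258/555 = 75.308
  Center, Not injured: 162×297/555 = 86.692
Contributions (O − E)²/E:
  (102 − 100.876)²/100.876 = 0.0125
  (115 − 116.124)²/116.124 = 0.0109
  (78 − 81.816)²/81.816 = 0.1780
  (98 − 94.184)²/94.184 = 0.1546
  (78 − 75.308)²/75.308 = 0.0962
  (84 − 86.692)²/86.692 = 0.0836
χ² = 0.0125 + 0.0109 + 0.1780 + 0.1546 + 0.0962 + 0.0836 = 0.54

0.54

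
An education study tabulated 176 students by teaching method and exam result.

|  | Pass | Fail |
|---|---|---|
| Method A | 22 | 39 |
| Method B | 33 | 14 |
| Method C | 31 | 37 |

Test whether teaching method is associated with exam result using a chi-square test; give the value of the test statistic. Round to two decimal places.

Row totals: 61, 47, 68. Column totals: 86, 90. Grand total N = 176.
Expected counts (row total × column total / N):
  Method A, Pass: 61×86/176 = 29.807
  Method A, Fail: 61×90/176 = 31.193
  Method B, Pass: 47×86/176 = 22.966
  Method B, Fail: 47×90/176 = 24.034
  Method C, Pass: 68×86/176 = 33.227
  Method C, Fail: 68×90/176 = 34.773
Contributions (O − E)²/E:
  (22 − 29.807)²/29.807 = 2.0448
  (39 − 31.193)²/31.193 = 1.9539
  (33 − 22.966)²/22.966 = 4.3839
  (14 − 24.034)²/24.034 = 4.1891
  (31 − 33.227)²/33.227 = 0.1493
  (37 − 34.773)²/34.773 = 0.1426
χ² = 2.0448 + 1.9539 + 4.3839 + 4.1891 + 0.1493 + 0.1426 = 12.86

12.86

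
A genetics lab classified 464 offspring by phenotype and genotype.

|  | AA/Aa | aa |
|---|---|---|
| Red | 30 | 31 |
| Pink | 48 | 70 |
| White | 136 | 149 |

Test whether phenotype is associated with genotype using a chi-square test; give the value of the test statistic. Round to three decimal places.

Row totals: 61, 118, 285. Column totals: 214, 250. Grand total N = 464.
Expected counts (row total × column total / N):
  Red, AA/Aa: 61×214/464 = 28.1336
  Red, aa: 61×250/464 = 32.8664
  Pink, AA/Aa: 118×214/464 = 54.4224
  Pink, aa: 118×250/464 = 63.5776
  White, AA/Aa: 285×214/464 = 131.4440
  White, aa: 285×250/464 = 153.5560
Contributions (O − E)²/E:
  (30 − 28.1336)²/28.1336 = 0.1238
  (31 − 32.8664)²/32.8664 = 0.1060
  (48 − 54.4224)²/54.4224 = 0.7579
  (70 − 63.5776)²/63.5776 = 0.6488
  (136 − 131.4440)²/131.4440 = 0.1579
  (149 − 153.5560)²/153.5560 = 0.1352
χ² = 0.1238 + 0.1060 + 0.7579 + 0.6488 + 0.1579 + 0.1352 = 1.930

1.930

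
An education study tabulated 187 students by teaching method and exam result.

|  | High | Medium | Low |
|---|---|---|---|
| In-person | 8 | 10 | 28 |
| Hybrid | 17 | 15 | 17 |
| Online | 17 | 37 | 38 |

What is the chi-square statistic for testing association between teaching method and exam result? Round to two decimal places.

11.78

Row totals: 46, 49, 92. Column totals: 42, 62, 83. Grand total N = 187.
Expected counts (row total × column total / N):
  In-person, High: 46×42/187 = 10.332
  In-person, Medium: 46×62/187 = 15.251
  In-person, Low: 46×83/187 = 20.417
  Hybrid, High: 49×42/187 = 11.005
  Hybrid, Medium: 49×62/187 = 16.246
  Hybrid, Low: 49×83/187 = 21.749
  Online, High: 92×42/187 = 20.663
  Online, Medium: 92×62/187 = 30.503
  Online, Low: 92×83/187 = 40.834
Contributions (O − E)²/E:
  (8 − 10.332)²/10.332 = 0.5263
  (10 − 15.251)²/15.251 = 1.8079
  (28 − 20.417)²/20.417 = 2.8164
  (17 − 11.005)²/11.005 = 3.2658
  (15 − 16.246)²/16.246 = 0.0956
  (17 − 21.749)²/21.749 = 1.0370
  (17 − 20.663)²/20.663 = 0.6494
  (37 − 30.503)²/30.503 = 1.3838
  (38 − 40.834)²/40.834 = 0.1967
χ² = 0.5263 + 1.8079 + 2.8164 + 3.2658 + 0.0956 + 1.0370 + 0.6494 + 1.3838 + 0.1967 = 11.78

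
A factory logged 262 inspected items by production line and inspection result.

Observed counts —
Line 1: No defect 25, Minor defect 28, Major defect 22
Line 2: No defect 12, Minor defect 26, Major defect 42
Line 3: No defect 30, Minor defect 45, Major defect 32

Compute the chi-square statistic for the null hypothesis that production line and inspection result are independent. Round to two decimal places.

Row totals: 75, 80, 107. Column totals: 67, 99, 96. Grand total N = 262.
Expected counts (row total × column total / N):
  Line 1, No defect: 75×67/262 = 19.179
  Line 1, Minor defect: 75×99/262 = 28.340
  Line 1, Major defect: 75×96/262 = 27.481
  Line 2, No defect: 80×67/262 = 20.458
  Line 2, Minor defect: 80×99/262 = 30.229
  Line 2, Major defect: 80×96/262 = 29.313
  Line 3, No defect: 107×67/262 = 27.363
  Line 3, Minor defect: 107×99/262 = 40.431
  Line 3, Major defect: 107×96/262 = 39.206
Contributions (O − E)²/E:
  (25 − 19.179)²/19.179 = 1.7667
  (28 − 28.340)²/28.340 = 0.0041
  (22 − 27.481)²/27.481 = 1.0932
  (12 − 20.458)²/20.458 = 3.4968
  (26 − 30.229)²/30.229 = 0.5916
  (42 − 29.313)²/29.313 = 5.4911
  (30 − 27.363)²/27.363 = 0.2541
  (45 − 40.431)²/40.431 = 0.5163
  (32 − 39.206)²/39.206 = 1.3245
χ² = 1.7667 + 0.0041 + 1.0932 + 3.4968 + 0.5916 + 5.4911 + 0.2541 + 0.5163 + 1.3245 = 14.54

14.54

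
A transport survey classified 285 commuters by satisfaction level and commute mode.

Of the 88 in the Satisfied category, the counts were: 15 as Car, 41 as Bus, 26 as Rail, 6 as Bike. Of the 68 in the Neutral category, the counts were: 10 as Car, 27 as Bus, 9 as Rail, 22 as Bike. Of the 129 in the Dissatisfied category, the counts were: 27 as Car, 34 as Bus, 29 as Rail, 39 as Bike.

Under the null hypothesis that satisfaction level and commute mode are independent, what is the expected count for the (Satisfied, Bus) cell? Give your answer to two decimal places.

Row total (Satisfied) = 88; column total (Bus) = 102; grand total N = 285.
Expected count = (row total × column total) / N = 88 × 102 / 285 = 31.49.

31.49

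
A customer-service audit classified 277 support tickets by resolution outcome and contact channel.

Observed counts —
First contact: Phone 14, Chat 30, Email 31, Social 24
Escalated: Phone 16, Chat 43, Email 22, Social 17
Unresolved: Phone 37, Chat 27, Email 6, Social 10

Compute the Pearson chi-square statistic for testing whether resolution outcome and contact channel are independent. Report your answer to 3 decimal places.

40.700

Row totals: 99, 98, 80. Column totals: 67, 100, 59, 51. Grand total N = 277.
Expected counts (row total × column total / N):
  First contact, Phone: 99×67/277 = 23.9458
  First contact, Chat: 99×100/277 = 35.7401
  First contact, Email: 99×59/277 = 21.0866
  First contact, Social: 99×51/277 = 18.2274
  Escalated, Phone: 98×67/277 = 23.7040
  Escalated, Chat: 98×100/277 = 35.3791
  Escalated, Email: 98×59/277 = 20.8736
  Escalated, Social: 98×51/277 = 18.0433
  Unresolved, Phone: 80×67/277 = 19.3502
  Unresolved, Chat: 80×100/277 = 28.8809
  Unresolved, Email: 80×59/277 = 17.0397
  Unresolved, Social: 80×51/277 = 14.7292
Contributions (O − E)²/E:
  (14 − 23.9458)²/23.9458 = 4.1310
  (30 − 35.7401)²/35.7401 = 0.9219
  (31 − 21.0866)²/21.0866 = 4.6606
  (24 − 18.2274)²/18.2274 = 1.8282
  (16 − 23.7040)²/23.7040 = 2.5039
  (43 − 35.3791)²/35.3791 = 1.6416
  (22 − 20.8736)²/20.8736 = 0.0608
  (17 − 18.0433)²/18.0433 = 0.0603
  (37 − 19.3502)²/19.3502 = 16.0988
  (27 − 28.8809)²/28.8809 = 0.1225
  (6 − 17.0397)²/17.0397 = 7.1524
  (10 − 14.7292)²/14.7292 = 1.5184
χ² = 4.1310 + 0.9219 + 4.6606 + 1.8282 + 2.5039 + 1.6416 + 0.0608 + 0.0603 + 16.0988 + 0.1225 + 7.1524 + 1.5184 = 40.700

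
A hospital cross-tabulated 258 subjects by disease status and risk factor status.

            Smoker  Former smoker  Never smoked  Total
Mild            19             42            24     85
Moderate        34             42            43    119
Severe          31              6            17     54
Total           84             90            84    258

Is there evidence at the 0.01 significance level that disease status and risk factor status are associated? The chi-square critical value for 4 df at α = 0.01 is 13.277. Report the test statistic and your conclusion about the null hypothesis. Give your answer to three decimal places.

28.413; reject H₀

Grand total N = 258.
Expected counts (row total × column total / N):
  Mild, Smoker: 85×84/258 = 27.6744
  Mild, Former smoker: 85×90/258 = 29.6512
  Mild, Never smoked: 85×84/258 = 27.6744
  Moderate, Smoker: 119×84/258 = 38.7442
  Moderate, Former smoker: 119×90/258 = 41.5116
  Moderate, Never smoked: 119×84/258 = 38.7442
  Severe, Smoker: 54×84/258 = 17.5814
  Severe, Former smoker: 54×90/258 = 18.8372
  Severe, Never smoked: 54×84/258 = 17.5814
Contributions (O − E)²/E:
  (19 − 27.6744)²/27.6744 = 2.7189
  (42 − 29.6512)²/29.6512 = 5.1429
  (24 − 27.6744)²/27.6744 = 0.4879
  (34 − 38.7442)²/38.7442 = 0.5809
  (42 − 41.5116)²/41.5116 = 0.0057
  (43 − 38.7442)²/38.7442 = 0.4675
  (31 − 17.5814)²/17.5814 = 10.2414
  (6 − 18.8372)²/18.8372 = 8.7483
  (17 − 17.5814)²/17.5814 = 0.0192
χ² = 2.7189 + 5.1429 + 0.4879 + 0.5809 + 0.0057 + 0.4675 + 10.2414 + 8.7483 + 0.0192 = 28.413
df = (3−1)(3−1) = 4. Since 28.413 > 13.277, reject the null hypothesis of independence at α = 0.01.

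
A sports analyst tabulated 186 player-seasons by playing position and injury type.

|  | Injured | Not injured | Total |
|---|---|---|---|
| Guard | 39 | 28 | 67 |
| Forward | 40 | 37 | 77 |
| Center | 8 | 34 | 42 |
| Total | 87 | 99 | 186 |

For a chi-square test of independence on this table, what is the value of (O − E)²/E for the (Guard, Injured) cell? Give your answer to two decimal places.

Row total (Guard) = 67; column total (Injured) = 87; N = 186.
Expected count E = 67 × 87 / 186 = 31.339.
Contribution = (O − E)²/E = (39 − 31.339)² / 31.339 = 1.87.

1.87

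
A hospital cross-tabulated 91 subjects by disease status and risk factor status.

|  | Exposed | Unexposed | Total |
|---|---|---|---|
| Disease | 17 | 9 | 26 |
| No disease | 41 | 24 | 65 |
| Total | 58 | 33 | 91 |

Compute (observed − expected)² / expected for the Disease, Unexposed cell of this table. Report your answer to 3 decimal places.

Row total (Disease) = 26; column total (Unexposed) = 33; N = 91.
Expected count E = 26 × 33 / 91 = 9.4286.
Contribution = (O − E)²/E = (9 − 9.4286)² / 9.4286 = 0.019.

0.019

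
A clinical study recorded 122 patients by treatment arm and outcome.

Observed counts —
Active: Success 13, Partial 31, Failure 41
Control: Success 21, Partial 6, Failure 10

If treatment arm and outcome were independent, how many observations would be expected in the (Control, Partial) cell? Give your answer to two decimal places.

Row total (Control) = 37; column total (Partial) = 37; grand total N = 122.
Expected count = (row total × column total) / N = 37 × 37 / 122 = 11.22.

11.22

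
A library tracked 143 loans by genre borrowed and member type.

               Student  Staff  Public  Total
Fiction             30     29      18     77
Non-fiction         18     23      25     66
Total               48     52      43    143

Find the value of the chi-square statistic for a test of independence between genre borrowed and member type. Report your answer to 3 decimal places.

4.009

Grand total N = 143.
Expected counts (row total × column total / N):
  Fiction, Student: 77×48/143 = 25.8462
  Fiction, Staff: 77×52/143 = 28.0000
  Fiction, Public: 77×43/143 = 23.1538
  Non-fiction, Student: 66×48/143 = 22.1538
  Non-fiction, Staff: 66×52/143 = 24.0000
  Non-fiction, Public: 66×43/143 = 19.8462
Contributions (O − E)²/E:
  (30 − 25.8462)²/25.8462 = 0.6676
  (29 − 28.0000)²/28.0000 = 0.0357
  (18 − 23.1538)²/23.1538 = 1.1472
  (18 − 22.1538)²/22.1538 = 0.7788
  (23 − 24.0000)²/24.0000 = 0.0417
  (25 − 19.8462)²/19.8462 = 1.3384
χ² = 0.6676 + 0.0357 + 1.1472 + 0.7788 + 0.0417 + 1.3384 = 4.009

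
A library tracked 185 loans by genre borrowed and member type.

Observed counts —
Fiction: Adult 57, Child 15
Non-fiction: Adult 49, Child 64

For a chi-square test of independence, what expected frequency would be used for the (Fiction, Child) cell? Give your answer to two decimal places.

Row total (Fiction) = 72; column total (Child) = 79; grand total N = 185.
Expected count = (row total × column total) / N = 72 × 79 / 185 = 30.75.

30.75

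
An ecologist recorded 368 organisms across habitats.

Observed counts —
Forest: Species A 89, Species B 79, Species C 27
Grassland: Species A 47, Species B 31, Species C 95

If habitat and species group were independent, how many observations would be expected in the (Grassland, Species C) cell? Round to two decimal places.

Row total (Grassland) = 173; column total (Species C) = 122; grand total N = 368.
Expected count = (row total × column total) / N = 173 × 122 / 368 = 57.35.

57.35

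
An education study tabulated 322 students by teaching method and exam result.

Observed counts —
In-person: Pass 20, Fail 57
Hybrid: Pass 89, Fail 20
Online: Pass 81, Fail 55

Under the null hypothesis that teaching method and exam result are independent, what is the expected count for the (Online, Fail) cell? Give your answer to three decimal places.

55.752

Row total (Online) = 136; column total (Fail) = 132; grand total N = 322.
Expected count = (row total × column total) / N = 136 × 132 / 322 = 55.752.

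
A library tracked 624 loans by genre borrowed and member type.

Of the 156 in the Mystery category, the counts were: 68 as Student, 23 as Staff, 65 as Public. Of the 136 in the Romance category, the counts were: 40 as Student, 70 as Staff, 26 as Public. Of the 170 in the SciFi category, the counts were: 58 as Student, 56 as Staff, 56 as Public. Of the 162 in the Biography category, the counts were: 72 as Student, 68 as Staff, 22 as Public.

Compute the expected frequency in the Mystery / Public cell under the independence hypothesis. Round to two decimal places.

Row total (Mystery) = 156; column total (Public) = 169; grand total N = 624.
Expected count = (row total × column total) / N = 156 × 169 / 624 = 42.25.

42.25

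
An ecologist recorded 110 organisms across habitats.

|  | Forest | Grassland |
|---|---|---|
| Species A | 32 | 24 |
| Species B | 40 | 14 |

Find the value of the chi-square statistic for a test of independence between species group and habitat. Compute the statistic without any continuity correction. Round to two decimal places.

Row totals: 56, 54. Column totals: 72, 38. Grand total N = 110.
Expected counts (row total × column total / N):
  Species A, Forest: 56×72/110 = 36.655
  Species A, Grassland: 56×38/110 = 19.345
  Species B, Forest: 54×72/110 = 35.345
  Species B, Grassland: 54×38/110 = 18.655
Contributions (O − E)²/E:
  (32 − 36.655)²/36.655 = 0.5912
  (24 − 19.345)²/19.345 = 1.1201
  (40 − 35.345)²/35.345 = 0.6131
  (14 − 18.655)²/18.655 = 1.1616
χ² = 0.5912 + 1.1201 + 0.6131 + 1.1616 = 3.49

3.49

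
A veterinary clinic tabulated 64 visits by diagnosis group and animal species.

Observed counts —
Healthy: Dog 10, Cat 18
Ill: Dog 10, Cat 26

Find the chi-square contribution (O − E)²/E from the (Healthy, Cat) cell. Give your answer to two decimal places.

Row total (Healthy) = 28; column total (Cat) = 44; N = 64.
Expected count E = 28 × 44 / 64 = 19.250.
Contribution = (O − E)²/E = (18 − 19.250)² / 19.250 = 0.08.

0.08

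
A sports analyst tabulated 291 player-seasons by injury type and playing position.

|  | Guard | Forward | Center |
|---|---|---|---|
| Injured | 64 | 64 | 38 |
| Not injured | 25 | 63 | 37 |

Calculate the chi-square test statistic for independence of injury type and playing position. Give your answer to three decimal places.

Row totals: 166, 125. Column totals: 89, 127, 75. Grand total N = 291.
Expected counts (row total × column total / N):
  Injured, Guard: 166×89/291 = 50.7698
  Injured, Forward: 166×127/291 = 72.4467
  Injured, Center: 166×75/291 = 42.7835
  Not injured, Guard: 125×89/291 = 38.2302
  Not injured, Forward: 125×127/291 = 54.5533
  Not injured, Center: 125×75/291 = 32.2165
Contributions (O − E)²/E:
  (64 − 50.7698)²/50.7698 = 3.4477
  (64 − 72.4467)²/72.4467 = 0.9848
  (38 − 42.7835)²/42.7835 = 0.5348
  (25 − 38.2302)²/38.2302 = 4.5785
  (63 − 54.5533)²/54.5533 = 1.3078
  (37 − 32.2165)²/32.2165 = 0.7103
χ² = 3.4477 + 0.9848 + 0.5348 + 4.5785 + 1.3078 + 0.7103 = 11.564

11.564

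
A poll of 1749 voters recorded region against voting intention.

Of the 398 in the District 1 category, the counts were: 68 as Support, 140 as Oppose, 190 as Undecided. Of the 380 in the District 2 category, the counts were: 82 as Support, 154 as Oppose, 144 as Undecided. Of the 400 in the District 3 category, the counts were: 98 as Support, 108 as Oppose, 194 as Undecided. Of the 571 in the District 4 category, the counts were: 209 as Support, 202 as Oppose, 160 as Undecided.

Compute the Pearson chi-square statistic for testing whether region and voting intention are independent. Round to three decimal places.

85.005

Row totals: 398, 380, 400, 571. Column totals: 457, 604, 688. Grand total N = 1749.
Expected counts (row total × column total / N):
  District 1, Support: 398×457/1749 = 103.9943
  District 1, Oppose: 398×604/1749 = 137.4454
  District 1, Undecided: 398×688/1749 = 156.5603
  District 2, Support: 380×457/1749 = 99.2910
  District 2, Oppose: 380×604/1749 = 131.2293
  District 2, Undecided: 380×688/1749 = 149.4797
  District 3, Support: 400×457/1749 = 104.5169
  District 3, Oppose: 400×604/1749 = 138.1361
  District 3, Undecided: 400×688/1749 = 157.3471
  District 4, Support: 571×457/1749 = 149.1978
  District 4, Oppose: 571×604/1749 = 197.1893
  District 4, Undecided: 571×688/1749 = 224.6129
Contributions (O − E)²/E:
  (68 − 103.9943)²/103.9943 = 12.4583
  (140 − 137.4454)²/137.4454 = 0.0475
  (190 − 156.5603)²/156.5603 = 7.1424
  (82 − 99.2910)²/99.2910 = 3.0111
  (154 − 131.2293)²/131.2293 = 3.9511
  (144 − 149.4797)²/149.4797 = 0.2009
  (98 − 104.5169)²/104.5169 = 0.4063
  (108 − 138.1361)²/138.1361 = 6.5746
  (194 − 157.3471)²/157.3471 = 8.5380
  (209 − 149.1978)²/149.1978 = 23.9702
  (202 − 197.1893)²/197.1893 = 0.1174
  (160 − 224.6129)²/224.6129 = 18.5868
χ² = 12.4583 + 0.0475 + 7.1424 + 3.0111 + 3.9511 + 0.2009 + 0.4063 + 6.5746 + 8.5380 + 23.9702 + 0.1174 + 18.5868 = 85.005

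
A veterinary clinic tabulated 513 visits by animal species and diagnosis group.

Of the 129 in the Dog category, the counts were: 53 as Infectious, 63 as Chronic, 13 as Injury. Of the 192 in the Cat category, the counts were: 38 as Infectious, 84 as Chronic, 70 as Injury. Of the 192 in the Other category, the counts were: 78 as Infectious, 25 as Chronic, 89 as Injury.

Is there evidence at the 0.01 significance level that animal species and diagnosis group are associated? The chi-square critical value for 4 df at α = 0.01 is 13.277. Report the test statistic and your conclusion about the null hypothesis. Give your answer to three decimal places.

Row totals: 129, 192, 192. Column totals: 169, 172, 172. Grand total N = 513.
Expected counts (row total × column total / N):
  Dog, Infectious: 129×169/513 = 42.4971
  Dog, Chronic: 129×172/513 = 43.2515
  Dog, Injury: 129×172/513 = 43.2515
  Cat, Infectious: 192×169/513 = 63.2515
  Cat, Chronic: 192×172/513 = 64.3743
  Cat, Injury: 192×172/513 = 64.3743
  Other, Infectious: 192×169/513 = 63.2515
  Other, Chronic: 192×172/513 = 64.3743
  Other, Injury: 192×172/513 = 64.3743
Contributions (O − E)²/E:
  (53 − 42.4971)²/42.4971 = 2.5957
  (63 − 43.2515)²/43.2515 = 9.0171
  (13 − 43.2515)²/43.2515 = 21.1589
  (38 − 63.2515)²/63.2515 = 10.0810
  (84 − 64.3743)²/64.3743 = 5.9833
  (70 − 64.3743)²/64.3743 = 0.4916
  (78 − 63.2515)²/63.2515 = 3.4389
  (25 − 64.3743)²/64.3743 = 24.0831
  (89 − 64.3743)²/64.3743 = 9.4203
χ² = 2.5957 + 9.0171 + 21.1589 + 10.0810 + 5.9833 + 0.4916 + 3.4389 + 24.0831 + 9.4203 = 86.270
df = (3−1)(3−1) = 4. Since 86.270 > 13.277, reject the null hypothesis of independence at α = 0.01.

86.270; reject H₀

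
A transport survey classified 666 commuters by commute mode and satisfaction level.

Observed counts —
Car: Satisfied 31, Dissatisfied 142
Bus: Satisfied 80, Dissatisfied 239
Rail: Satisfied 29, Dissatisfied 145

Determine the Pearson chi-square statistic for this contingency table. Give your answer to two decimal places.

Row totals: 173, 319, 174. Column totals: 140, 526. Grand total N = 666.
Expected counts (row total × column total / N):
  Car, Satisfied: 173×140/666 = 36.366
  Car, Dissatisfied: 173×526/666 = 136.634
  Bus, Satisfied: 319×140/666 = 67.057
  Bus, Dissatisfied: 319×526/666 = 251.943
  Rail, Satisfied: 174×140/666 = 36.577
  Rail, Dissatisfied: 174×526/666 = 137.423
Contributions (O − E)²/E:
  (31 − 36.366)²/36.366 = 0.7918
  (142 − 136.634)²/136.634 = 0.2107
  (80 − 67.057)²/67.057 = 2.4982
  (239 − 251.943)²/251.943 = 0.6649
  (29 − 36.577)²/36.577 = 1.5696
  (145 − 137.423)²/137.423 = 0.4178
χ² = 0.7918 + 0.2107 + 2.4982 + 0.6649 + 1.5696 + 0.4178 = 6.15

6.15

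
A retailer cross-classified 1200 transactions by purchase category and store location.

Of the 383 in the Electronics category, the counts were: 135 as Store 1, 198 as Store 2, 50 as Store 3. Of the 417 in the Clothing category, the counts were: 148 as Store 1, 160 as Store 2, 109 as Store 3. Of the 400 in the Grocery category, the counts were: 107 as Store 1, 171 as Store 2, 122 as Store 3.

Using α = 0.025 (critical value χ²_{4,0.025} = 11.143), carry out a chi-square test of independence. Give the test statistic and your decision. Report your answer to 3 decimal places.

41.845; reject H₀

Row totals: 383, 417, 400. Column totals: 390, 529, 281. Grand total N = 1200.
Expected counts (row total × column total / N):
  Electronics, Store 1: 383×390/1200 = 124.4750
  Electronics, Store 2: 383×529/1200 = 168.8392
  Electronics, Store 3: 383×281/1200 = 89.6858
  Clothing, Store 1: 417×390/1200 = 135.5250
  Clothing, Store 2: 417×529/1200 = 183.8275
  Clothing, Store 3: 417×281/1200 = 97.6475
  Grocery, Store 1: 400×390/1200 = 130.0000
  Grocery, Store 2: 400×529/1200 = 176.3333
  Grocery, Store 3: 400×281/1200 = 93.6667
Contributions (O − E)²/E:
  (135 − 124.4750)²/124.4750 = 0.8899
  (198 − 168.8392)²/168.8392 = 5.0365
  (50 − 89.6858)²/89.6858 = 17.5609
  (148 − 135.5250)²/135.5250 = 1.1483
  (160 − 183.8275)²/183.8275 = 3.0885
  (109 − 97.6475)²/97.6475 = 1.3198
  (107 − 130.0000)²/130.0000 = 4.0692
  (171 − 176.3333)²/176.3333 = 0.1613
  (122 − 93.6667)²/93.6667 = 8.5706
χ² = 0.8899 + 5.0365 + 17.5609 + 1.1483 + 3.0885 + 1.3198 + 4.0692 + 0.1613 + 8.5706 = 41.845
df = (3−1)(3−1) = 4. Since 41.845 > 11.143, reject the null hypothesis of independence at α = 0.025.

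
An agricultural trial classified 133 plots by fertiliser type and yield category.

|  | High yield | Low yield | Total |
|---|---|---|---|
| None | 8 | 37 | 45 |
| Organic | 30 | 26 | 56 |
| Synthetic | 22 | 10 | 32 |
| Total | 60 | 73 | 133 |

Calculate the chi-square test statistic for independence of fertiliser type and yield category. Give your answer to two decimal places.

Grand total N = 133.
Expected counts (row total × column total / N):
  None, High yield: 45×60/133 = 20.301
  None, Low yield: 45×73/133 = 24.699
  Organic, High yield: 56×60/133 = 25.263
  Organic, Low yield: 56×73/133 = 30.737
  Synthetic, High yield: 32×60/133 = 14.436
  Synthetic, Low yield: 32×73/133 = 17.564
Contributions (O − E)²/E:
  (8 − 20.301)²/20.301 = 7.4536
  (37 − 24.699)²/24.699 = 6.1263
  (30 − 25.263)²/25.263 = 0.8882
  (26 − 30.737)²/30.737 = 0.7300
  (22 − 14.436)²/14.436 = 3.9633
  (10 − 17.564)²/17.564 = 3.2575
χ² = 7.4536 + 6.1263 + 0.8882 + 0.7300 + 3.9633 + 3.2575 = 22.42

22.42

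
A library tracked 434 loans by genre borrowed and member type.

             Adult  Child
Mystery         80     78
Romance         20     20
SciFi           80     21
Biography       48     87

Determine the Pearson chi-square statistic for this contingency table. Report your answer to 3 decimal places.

44.757

Row totals: 158, 40, 101, 135. Column totals: 228, 206. Grand total N = 434.
Expected counts (row total × column total / N):
  Mystery, Adult: 158×228/434 = 83.0046
  Mystery, Child: 158×206/434 = 74.9954
  Romance, Adult: 40×228/434 = 21.0138
  Romance, Child: 40×206/434 = 18.9862
  SciFi, Adult: 101×228/434 = 53.0599
  SciFi, Child: 101×206/434 = 47.9401
  Biography, Adult: 135×228/434 = 70.9217
  Biography, Child: 135×206/434 = 64.0783
Contributions (O − E)²/E:
  (80 − 83.0046)²/83.0046 = 0.1088
  (78 − 74.9954)²/74.9954 = 0.1204
  (20 − 21.0138)²/21.0138 = 0.0489
  (20 − 18.9862)²/18.9862 = 0.0541
  (80 − 53.0599)²/53.0599 = 13.6783
  (21 − 47.9401)²/47.9401 = 15.1391
  (48 − 70.9217)²/70.9217 = 7.4082
  (87 − 64.0783)²/64.0783 = 8.1994
χ² = 0.1088 + 0.1204 + 0.0489 + 0.0541 + 13.6783 + 15.1391 + 7.4082 + 8.1994 = 44.757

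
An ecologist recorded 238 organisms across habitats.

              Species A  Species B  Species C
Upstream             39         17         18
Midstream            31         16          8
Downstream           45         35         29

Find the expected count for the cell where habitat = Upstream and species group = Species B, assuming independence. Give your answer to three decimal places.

Row total (Upstream) = 74; column total (Species B) = 68; grand total N = 238.
Expected count = (row total × column total) / N = 74 × 68 / 238 = 21.143.

21.143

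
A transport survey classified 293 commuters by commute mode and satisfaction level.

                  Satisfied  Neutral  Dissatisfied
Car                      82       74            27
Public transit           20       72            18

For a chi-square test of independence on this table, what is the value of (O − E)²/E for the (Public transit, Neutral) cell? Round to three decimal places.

Row total (Public transit) = 110; column total (Neutral) = 146; N = 293.
Expected count E = 110 × 146 / 293 = 54.8123.
Contribution = (O − E)²/E = (72 − 54.8123)² / 54.8123 = 5.390.

5.390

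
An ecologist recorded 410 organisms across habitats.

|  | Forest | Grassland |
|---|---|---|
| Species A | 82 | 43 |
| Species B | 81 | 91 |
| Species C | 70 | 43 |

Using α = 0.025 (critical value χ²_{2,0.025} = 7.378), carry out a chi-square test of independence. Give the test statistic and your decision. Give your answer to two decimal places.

Row totals: 125, 172, 113. Column totals: 233, 177. Grand total N = 410.
Expected counts (row total × column total / N):
  Species A, Forest: 125×233/410 = 71.037
  Species A, Grassland: 125×177/410 = 53.963
  Species B, Forest: 172×233/410 = 97.746
  Species B, Grassland: 172×177/410 = 74.254
  Species C, Forest: 113×233/410 = 64.217
  Species C, Grassland: 113×177/410 = 48.783
Contributions (O − E)²/E:
  (82 − 71.037)²/71.037 = 1.6919
  (43 − 53.963)²/53.963 = 2.2272
  (81 − 97.746)²/97.746 = 2.8690
  (91 − 74.254)²/74.254 = 3.7766
  (70 − 64.217)²/64.217 = 0.5208
  (43 − 48.783)²/48.783 = 0.6855
χ² = 1.6919 + 2.2272 + 2.8690 + 3.7766 + 0.5208 + 0.6855 = 11.77
df = (3−1)(2−1) = 2. Since 11.77 > 7.378, reject the null hypothesis of independence at α = 0.025.

11.77; reject H₀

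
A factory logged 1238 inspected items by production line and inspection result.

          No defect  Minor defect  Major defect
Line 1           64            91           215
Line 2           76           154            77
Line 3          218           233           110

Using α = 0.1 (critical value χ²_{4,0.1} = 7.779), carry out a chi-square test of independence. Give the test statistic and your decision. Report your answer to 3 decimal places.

177.608; reject H₀

Row totals: 370, 307, 561. Column totals: 358, 478, 402. Grand total N = 1238.
Expected counts (row total × column total / N):
  Line 1, No defect: 370×358/1238 = 106.9952
  Line 1, Minor defect: 370×478/1238 = 142.8595
  Line 1, Major defect: 370×402/1238 = 120.1454
  Line 2, No defect: 307×358/1238 = 88.7771
  Line 2, Minor defect: 307×478/1238 = 118.5347
  Line 2, Major defect: 307×402/1238 = 99.6882
  Line 3, No defect: 561×358/1238 = 162.2278
  Line 3, Minor defect: 561×478/1238 = 216.6058
  Line 3, Major defect: 561×402/1238 = 182.1664
Contributions (O − E)²/E:
  (64 − 106.9952)²/106.9952 = 17.2773
  (91 − 142.8595)²/142.8595 = 18.8255
  (215 − 120.1454)²/120.1454 = 74.8876
  (76 − 88.7771)²/88.7771 = 1.8389
  (154 − 118.5347)²/118.5347 = 10.6111
  (77 − 99.6882)²/99.6882 = 5.1636
  (218 − 162.2278)²/162.2278 = 19.1739
  (233 − 216.6058)²/216.6058 = 1.2408
  (110 − 182.1664)²/182.1664 = 28.5892
χ² = 17.2773 + 18.8255 + 74.8876 + 1.8389 + 10.6111 + 5.1636 + 19.1739 + 1.2408 + 28.5892 = 177.608
df = (3−1)(3−1) = 4. Since 177.608 > 7.779, reject the null hypothesis of independence at α = 0.1.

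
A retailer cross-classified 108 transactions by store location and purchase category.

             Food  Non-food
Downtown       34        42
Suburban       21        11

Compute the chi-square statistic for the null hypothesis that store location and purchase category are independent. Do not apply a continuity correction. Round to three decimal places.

Row totals: 76, 32. Column totals: 55, 53. Grand total N = 108.
Expected counts (row total × column total / N):
  Downtown, Food: 76×55/108 = 38.7037
  Downtown, Non-food: 76×53/108 = 37.2963
  Suburban, Food: 32×55/108 = 16.2963
  Suburban, Non-food: 32×53/108 = 15.7037
Contributions (O − E)²/E:
  (34 − 38.7037)²/38.7037 = 0.5716
  (42 − 37.2963)²/37.2963 = 0.5932
  (21 − 16.2963)²/16.2963 = 1.3577
  (11 − 15.7037)²/15.7037 = 1.4089
χ² = 0.5716 + 0.5932 + 1.3577 + 1.4089 = 3.931

3.931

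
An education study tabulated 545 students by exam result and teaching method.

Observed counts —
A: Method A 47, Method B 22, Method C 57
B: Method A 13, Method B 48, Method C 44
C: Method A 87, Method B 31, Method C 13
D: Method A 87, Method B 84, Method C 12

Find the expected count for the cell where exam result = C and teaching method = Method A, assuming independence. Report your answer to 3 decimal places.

Row total (C) = 131; column total (Method A) = 234; grand total N = 545.
Expected count = (row total × column total) / N = 131 × 234 / 545 = 56.246.

56.246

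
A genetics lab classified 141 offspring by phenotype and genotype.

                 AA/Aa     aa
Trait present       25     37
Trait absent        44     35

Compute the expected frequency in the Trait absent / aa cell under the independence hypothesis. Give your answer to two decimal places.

Row total (Trait absent) = 79; column total (aa) = 72; grand total N = 141.
Expected count = (row total × column total) / N = 79 × 72 / 141 = 40.34.

40.34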